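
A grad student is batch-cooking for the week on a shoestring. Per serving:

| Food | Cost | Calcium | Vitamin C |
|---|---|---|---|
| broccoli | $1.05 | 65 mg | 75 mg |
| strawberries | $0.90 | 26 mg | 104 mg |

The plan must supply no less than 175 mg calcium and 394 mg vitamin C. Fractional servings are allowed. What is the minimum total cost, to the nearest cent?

This is a tiny linear program; its minimum lies at a vertex of the feasible set. List the vertices and price them.
broccoli only: max(175/65, 394/75) = 5.253 servings → $5.52.
strawberries only: max(175/26, 394/104) = 6.731 servings → $6.06.
broccoli + strawberries with both tight: 1.654 servings and 2.596 servings → $4.07.
The minimum over all feasible corners is $4.07.

$4.07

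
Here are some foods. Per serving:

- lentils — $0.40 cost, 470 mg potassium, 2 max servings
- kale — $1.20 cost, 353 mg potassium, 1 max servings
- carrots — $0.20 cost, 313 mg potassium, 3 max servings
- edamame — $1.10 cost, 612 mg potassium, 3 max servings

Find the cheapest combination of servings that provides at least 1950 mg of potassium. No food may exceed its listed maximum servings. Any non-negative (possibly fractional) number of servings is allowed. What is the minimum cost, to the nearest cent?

$1.53

Cost per mg of potassium: carrots $0.0006, lentils $0.0009, edamame $0.0018, kale $0.0034.
Take 3 servings of carrots: +939.0 mg potassium for $0.60 (total $0.60, still need 1011.0 mg).
Take 2 servings of lentils: +940.0 mg potassium for $0.80 (total $1.40, still need 71.0 mg).
Take 0.116 servings of edamame: +71.0 mg potassium for $0.13 (total $1.53, still need 0.0 mg).
Filling from the cheapest source first is optimal under one linear minimum: $1.53.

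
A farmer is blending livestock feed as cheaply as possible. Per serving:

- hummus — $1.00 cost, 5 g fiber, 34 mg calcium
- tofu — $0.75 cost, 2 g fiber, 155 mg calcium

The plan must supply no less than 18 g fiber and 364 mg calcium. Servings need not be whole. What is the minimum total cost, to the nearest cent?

At the optimum either one food covers both requirements or two foods hit both targets exactly; no other combination can be cheaper.
hummus only: max(18/5, 364/34) = 10.71 servings → $10.71.
tofu only: max(18/2, 364/155) = 9 servings → $6.75.
hummus + tofu with both tight: 2.917 servings and 1.709 servings → $4.20.
So the least-cost plan costs $4.20.

$4.20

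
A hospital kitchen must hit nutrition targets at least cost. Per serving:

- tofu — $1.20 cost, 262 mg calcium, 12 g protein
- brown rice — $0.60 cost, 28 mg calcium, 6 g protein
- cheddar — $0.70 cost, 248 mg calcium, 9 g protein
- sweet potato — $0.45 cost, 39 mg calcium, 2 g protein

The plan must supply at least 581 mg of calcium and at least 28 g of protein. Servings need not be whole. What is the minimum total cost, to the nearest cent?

For a min-cost LP with two ≥-constraints, a basic feasible solution has at most two positive variables.
tofu only: max(581/262, 28/12) = 2.333 servings → $2.80.
brown rice only: max(581/28, 28/6) = 20.75 servings → $12.45.
cheddar only: max(581/248, 28/9) = 3.111 servings → $2.18.
sweet potato only: max(581/39, 28/2) = 14.9 servings → $6.70.
tofu + brown rice with both tight: 2.186 servings and 0.2945 servings → $2.80.
tofu + cheddar: intersection lies outside the first quadrant.
tofu + sweet potato with both tight: 1.25 servings and 6.5 servings → $4.42.
brown rice + cheddar with both tight: 1.388 servings and 2.186 servings → $2.36.
brown rice + sweet potato with both targets exact would need a negative amount; discard.
cheddar + sweet potato with both tight: 0.4828 servings and 11.83 servings → $5.66.
So the least-cost plan costs $2.18.

$2.18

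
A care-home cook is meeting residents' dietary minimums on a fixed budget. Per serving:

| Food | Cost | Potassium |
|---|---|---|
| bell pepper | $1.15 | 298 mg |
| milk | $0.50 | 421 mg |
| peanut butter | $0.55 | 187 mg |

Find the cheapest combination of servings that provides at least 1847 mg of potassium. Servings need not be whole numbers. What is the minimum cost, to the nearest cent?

Cost per mg of potassium: milk $0.0012, peanut butter $0.0029, bell pepper $0.0039.
With no serving limits, use only milk: 1847 mg / 421 mg = 4.387 servings × $0.50 = $2.19.

$2.19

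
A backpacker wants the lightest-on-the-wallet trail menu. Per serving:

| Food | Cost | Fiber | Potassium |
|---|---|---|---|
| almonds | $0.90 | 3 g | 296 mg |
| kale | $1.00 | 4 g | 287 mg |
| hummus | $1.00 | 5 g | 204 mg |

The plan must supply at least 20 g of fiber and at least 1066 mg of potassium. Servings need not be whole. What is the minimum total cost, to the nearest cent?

Minimising a linear cost over {fiber ≥ 20, potassium ≥ 1066, servings ≥ 0} — the optimum is at a vertex, using one or two foods.
almonds only: max(20/3, 1066/296) = 6.667 servings → $6.00.
kale only: max(20/4, 1066/287) = 5 servings → $5.00.
hummus only: max(20/5, 1066/204) = 5.225 servings → $5.23.
almonds + kale with both targets exact would need a negative amount; discard.
almonds + hummus with both tight: 1.44 servings and 3.136 servings → $4.43.
kale + hummus with both tight: 2.019 servings and 2.384 servings → $4.40.
Cheapest feasible corner: $4.40.

$4.40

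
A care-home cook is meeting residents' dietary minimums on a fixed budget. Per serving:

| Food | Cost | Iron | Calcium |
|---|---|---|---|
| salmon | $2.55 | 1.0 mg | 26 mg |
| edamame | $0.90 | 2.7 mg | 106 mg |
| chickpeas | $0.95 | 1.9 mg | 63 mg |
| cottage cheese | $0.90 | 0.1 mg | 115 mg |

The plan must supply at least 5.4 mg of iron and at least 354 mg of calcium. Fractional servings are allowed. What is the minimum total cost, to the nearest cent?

For a min-cost LP with two ≥-constraints, a basic feasible solution has at most two positive variables.
salmon only: max(5.4/1.0, 354/26) = 13.62 servings → $34.72.
edamame only: max(5.4/2.7, 354/106) = 3.34 servings → $3.01.
chickpeas only: max(5.4/1.9, 354/63) = 5.619 servings → $5.34.
cottage cheese only: max(5.4/0.1, 354/115) = 54 servings → $48.60.
salmon + edamame: the both-tight solution has a negative serving — not a feasible corner.
salmon + chickpeas: the both-tight solution has a negative serving — not a feasible corner.
salmon + cottage cheese with both tight: 5.21 servings and 1.9 servings → $15.00.
edamame + chickpeas with both targets exact would need a negative amount; discard.
edamame + cottage cheese with both tight: 1.953 servings and 1.278 servings → $2.91.
chickpeas + cottage cheese with both tight: 2.76 servings and 1.566 servings → $4.03.
The minimum over all feasible corners is $2.91.

$2.91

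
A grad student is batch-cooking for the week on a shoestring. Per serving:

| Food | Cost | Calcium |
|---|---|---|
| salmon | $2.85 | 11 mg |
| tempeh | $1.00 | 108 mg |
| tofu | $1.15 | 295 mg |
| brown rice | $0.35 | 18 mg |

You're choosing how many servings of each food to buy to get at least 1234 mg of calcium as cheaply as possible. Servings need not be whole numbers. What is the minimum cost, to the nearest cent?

Cost per mg of calcium: tofu $0.0039, tempeh $0.0093, brown rice $0.0194, salmon $0.2591.
With no serving limits, use only tofu: 1234 mg / 295 mg = 4.183 servings × $1.15 = $4.81.

$4.81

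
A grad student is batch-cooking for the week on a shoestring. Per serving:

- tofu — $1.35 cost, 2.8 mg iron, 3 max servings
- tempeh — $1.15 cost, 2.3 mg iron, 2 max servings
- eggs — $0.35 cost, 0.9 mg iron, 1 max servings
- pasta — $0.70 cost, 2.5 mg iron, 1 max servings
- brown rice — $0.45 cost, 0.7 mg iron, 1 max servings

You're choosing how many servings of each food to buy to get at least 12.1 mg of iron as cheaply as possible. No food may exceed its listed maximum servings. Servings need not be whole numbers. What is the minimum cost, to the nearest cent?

Cost per mg of iron: pasta $0.2800, eggs $0.3889, tofu $0.4821, tempeh $0.5000, brown rice $0.6429.
Take 1 serving of pasta: +2.5 mg iron for $0.70 (total $0.70, still need 9.6 mg).
Take 1 serving of eggs: +0.9 mg iron for $0.35 (total $1.05, still need 8.7 mg).
Take 3 servings of tofu: +8.4 mg iron for $4.05 (total $5.10, still need 0.3 mg).
Take 0.1304 servings of tempeh: +0.3 mg iron for $0.15 (total $5.25, still need 0.0 mg).
Filling from the cheapest source first is optimal under one linear minimum: $5.25.

$5.25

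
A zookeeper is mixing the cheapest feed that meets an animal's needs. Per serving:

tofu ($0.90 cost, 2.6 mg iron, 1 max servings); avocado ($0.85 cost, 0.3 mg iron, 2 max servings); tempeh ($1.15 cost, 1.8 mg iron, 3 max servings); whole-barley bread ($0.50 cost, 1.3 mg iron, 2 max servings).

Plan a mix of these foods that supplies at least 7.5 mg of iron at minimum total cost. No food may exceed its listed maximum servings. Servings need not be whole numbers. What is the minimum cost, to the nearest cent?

Cost per mg of iron: tofu $0.3462, whole-barley bread $0.3846, tempeh $0.6389, avocado $2.8333.
Take 1 serving of tofu: +2.6 mg iron for $0.90 (total $0.90, still need 4.9 mg).
Take 2 servings of whole-barley bread: +2.6 mg iron for $1.00 (total $1.90, still need 2.3 mg).
Take 1.278 servings of tempeh: +2.3 mg iron for $1.47 (total $3.37, still need 0.0 mg).
Greedy by cheapest-per-mg is optimal for a single linear constraint, so the minimum cost is $3.37.

$3.37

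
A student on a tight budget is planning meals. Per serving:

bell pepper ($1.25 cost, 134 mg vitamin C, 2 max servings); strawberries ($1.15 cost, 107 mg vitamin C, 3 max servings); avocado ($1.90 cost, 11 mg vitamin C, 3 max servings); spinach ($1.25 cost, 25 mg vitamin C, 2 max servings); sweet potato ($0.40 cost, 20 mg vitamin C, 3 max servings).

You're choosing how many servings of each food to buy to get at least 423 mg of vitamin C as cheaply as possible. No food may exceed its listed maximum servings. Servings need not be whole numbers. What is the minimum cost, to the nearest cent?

Cost per mg of vitamin C: bell pepper $0.0093, strawberries $0.0107, sweet potato $0.0200, spinach $0.0500, avocado $0.1727.
Take 2 servings of bell pepper: +268.0 mg vitamin C for $2.50 (total $2.50, still need 155.0 mg).
Take 1.449 servings of strawberries: +155.0 mg vitamin C for $1.67 (total $4.17, still need 0.0 mg).
Filling from the cheapest source first is optimal under one linear minimum: $4.17.

$4.17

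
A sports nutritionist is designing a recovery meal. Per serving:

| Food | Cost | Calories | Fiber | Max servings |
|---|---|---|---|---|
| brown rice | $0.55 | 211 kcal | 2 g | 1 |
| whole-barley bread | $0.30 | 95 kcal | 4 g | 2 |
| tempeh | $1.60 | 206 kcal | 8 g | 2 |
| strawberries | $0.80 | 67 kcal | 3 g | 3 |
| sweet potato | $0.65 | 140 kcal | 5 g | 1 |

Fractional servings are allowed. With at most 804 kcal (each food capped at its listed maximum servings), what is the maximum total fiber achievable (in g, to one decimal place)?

33.0 g

Fiber per kcal: strawberries 0.04478, whole-barley bread 0.04211, tempeh 0.03883, sweet potato 0.03571, brown rice 0.009479.
Take 3 servings of strawberries: uses 201 kcal, +9.0 g fiber (running total 9.0 g).
Take 2 servings of whole-barley bread: uses 190 kcal, +8.0 g fiber (running total 17.0 g).
Take 2 servings of tempeh: uses 412 kcal, +16.0 g fiber (running total 33.0 g).
Take 0.007143 servings of sweet potato: uses 1 kcal, +0.0 g fiber (running total 33.0 g).
Greedy by best ratio exhausts the calories allowance optimally: 33.0 g.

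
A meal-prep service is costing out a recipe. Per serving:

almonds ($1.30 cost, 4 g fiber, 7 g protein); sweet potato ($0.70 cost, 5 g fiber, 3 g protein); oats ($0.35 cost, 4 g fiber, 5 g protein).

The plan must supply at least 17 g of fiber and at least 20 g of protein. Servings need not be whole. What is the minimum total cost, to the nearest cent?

A basic optimal solution has at most two foods positive. Try each food alone and each pair with both targets met exactly.
almonds only: max(17/4, 20/7) = 4.25 servings → $5.53.
sweet potato only: max(17/5, 20/3) = 6.667 servings → $4.67.
oats only: max(17/4, 20/5) = 4.25 servings → $1.49.
almonds + sweet potato with both tight: 2.13 servings and 1.696 servings → $3.96.
almonds + oats: intersection lies outside the first quadrant.
sweet potato + oats with both tight: 0.3846 servings and 3.769 servings → $1.59.
The minimum over all feasible corners is $1.49.

$1.49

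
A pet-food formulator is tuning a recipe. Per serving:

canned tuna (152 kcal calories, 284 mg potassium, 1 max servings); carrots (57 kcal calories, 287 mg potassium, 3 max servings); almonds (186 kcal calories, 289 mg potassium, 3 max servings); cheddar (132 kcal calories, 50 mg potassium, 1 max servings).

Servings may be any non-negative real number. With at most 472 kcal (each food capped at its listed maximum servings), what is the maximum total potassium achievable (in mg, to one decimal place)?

1376.5 mg

Potassium per kcal: carrots 5.035, canned tuna 1.868, almonds 1.554, cheddar 0.3788.
Take 3 servings of carrots: uses 171 kcal, +861.0 mg potassium (running total 861.0 mg).
Take 1 serving of canned tuna: uses 152 kcal, +284.0 mg potassium (running total 1145.0 mg).
Take 0.8011 servings of almonds: uses 149 kcal, +231.5 mg potassium (running total 1376.5 mg).
Greedy by best ratio exhausts the calories allowance optimally: 1376.5 mg.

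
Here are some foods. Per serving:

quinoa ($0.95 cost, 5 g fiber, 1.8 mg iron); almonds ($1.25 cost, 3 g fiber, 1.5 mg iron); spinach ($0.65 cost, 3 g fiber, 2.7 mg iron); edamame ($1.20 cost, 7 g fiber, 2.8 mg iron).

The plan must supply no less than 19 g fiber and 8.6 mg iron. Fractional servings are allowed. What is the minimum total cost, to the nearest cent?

$3.35

The cheapest plan sits at a corner of the feasible region — with two constraints it uses at most two foods.
quinoa only: max(19/5, 8.6/1.8) = 4.778 servings → $4.54.
almonds only: max(19/3, 8.6/1.5) = 6.333 servings → $7.92.
spinach only: max(19/3, 8.6/2.7) = 6.333 servings → $4.12.
edamame only: max(19/7, 8.6/2.8) = 3.071 servings → $3.69.
quinoa + almonds with both tight: 1.286 servings and 4.19 servings → $6.46.
quinoa + spinach with both tight: 3.148 servings and 1.086 servings → $3.70.
quinoa + edamame: intersection lies outside the first quadrant.
almonds + spinach: the both-tight solution has a negative serving — not a feasible corner.
almonds + edamame with both tight: 3.333 servings and 1.286 servings → $5.71.
spinach + edamame with both tight: 0.6667 servings and 2.429 servings → $3.35.
Cheapest feasible corner: $3.35.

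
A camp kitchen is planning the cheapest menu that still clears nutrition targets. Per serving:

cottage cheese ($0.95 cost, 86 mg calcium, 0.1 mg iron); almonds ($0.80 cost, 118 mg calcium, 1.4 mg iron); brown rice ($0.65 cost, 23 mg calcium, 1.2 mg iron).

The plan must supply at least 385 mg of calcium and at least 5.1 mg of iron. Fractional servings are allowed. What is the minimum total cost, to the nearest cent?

$2.89

An LP optimum is at a vertex; with two nutrient constraints at most two foods are used. Check each candidate.
cottage cheese only: max(385/86, 5.1/0.1) = 51 servings → $48.45.
almonds only: max(385/118, 5.1/1.4) = 3.643 servings → $2.91.
brown rice only: max(385/23, 5.1/1.2) = 16.74 servings → $10.88.
cottage cheese + almonds: intersection lies outside the first quadrant.
cottage cheese + brown rice with both tight: 3.416 servings and 3.965 servings → $5.82.
almonds + brown rice with both tight: 3.151 servings and 0.574 servings → $2.89.
So the least-cost plan costs $2.89.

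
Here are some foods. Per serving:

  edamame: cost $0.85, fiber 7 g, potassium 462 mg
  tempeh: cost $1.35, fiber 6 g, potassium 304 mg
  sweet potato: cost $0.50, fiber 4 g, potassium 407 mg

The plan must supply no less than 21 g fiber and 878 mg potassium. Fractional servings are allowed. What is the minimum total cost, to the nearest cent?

$2.55

This is a tiny linear program; its minimum lies at a vertex of the feasible set. List the vertices and price them.
edamame only: max(21/7, 878/462) = 3 servings → $2.55.
tempeh only: max(21/6, 878/304) = 3.5 servings → $4.72.
sweet potato only: max(21/4, 878/407) = 5.25 servings → $2.62.
edamame + tempeh: the both-tight solution has a negative serving — not a feasible corner.
edamame + sweet potato with both targets exact would need a negative amount; discard.
tempeh + sweet potato with both targets exact would need a negative amount; discard.
The minimum over all feasible corners is $2.55.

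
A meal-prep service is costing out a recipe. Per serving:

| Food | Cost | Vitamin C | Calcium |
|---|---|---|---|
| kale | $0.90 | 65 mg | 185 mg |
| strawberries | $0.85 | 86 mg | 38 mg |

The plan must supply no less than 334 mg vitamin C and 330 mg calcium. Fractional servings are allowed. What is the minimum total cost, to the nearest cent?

$3.60

This is a tiny linear program; its minimum lies at a vertex of the feasible set. List the vertices and price them.
kale only: max(334/65, 330/185) = 5.138 servings → $4.62.
strawberries only: max(334/86, 330/38) = 8.684 servings → $7.38.
kale + strawberries with both tight: 1.167 servings and 3.001 servings → $3.60.
The minimum over all feasible corners is $3.60.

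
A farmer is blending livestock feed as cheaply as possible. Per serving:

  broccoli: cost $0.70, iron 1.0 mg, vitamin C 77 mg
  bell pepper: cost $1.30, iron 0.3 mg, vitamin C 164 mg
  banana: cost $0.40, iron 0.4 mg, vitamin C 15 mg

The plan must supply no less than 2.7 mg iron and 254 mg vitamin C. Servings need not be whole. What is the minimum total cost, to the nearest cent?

With two linear requirements the optimum uses one or two foods; enumerate the corners.
broccoli only: max(2.7/1.0, 254/77) = 3.299 servings → $2.31.
bell pepper only: max(2.7/0.3, 254/164) = 9 servings → $11.70.
banana only: max(2.7/0.4, 254/15) = 16.93 servings → $6.77.
broccoli + bell pepper with both tight: 2.602 servings and 0.3272 servings → $2.25.
broccoli + banana: the both-tight solution has a negative serving — not a feasible corner.
bell pepper + banana with both tight: 1 serving and 6 servings → $3.70.
The minimum over all feasible corners is $2.25.

$2.25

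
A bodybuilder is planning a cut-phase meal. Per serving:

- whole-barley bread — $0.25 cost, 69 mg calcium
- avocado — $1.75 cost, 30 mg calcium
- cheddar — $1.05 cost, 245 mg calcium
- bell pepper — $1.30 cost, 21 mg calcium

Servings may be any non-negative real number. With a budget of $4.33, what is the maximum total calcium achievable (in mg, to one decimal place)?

1195.1 mg

Calcium per dollar: whole-barley bread 276, cheddar 233.3, avocado 17.14, bell pepper 16.15.
With no serving limits, spend the whole cost allowance on whole-barley bread: $4.33 / $0.25 × 69 mg = 1195.1 mg.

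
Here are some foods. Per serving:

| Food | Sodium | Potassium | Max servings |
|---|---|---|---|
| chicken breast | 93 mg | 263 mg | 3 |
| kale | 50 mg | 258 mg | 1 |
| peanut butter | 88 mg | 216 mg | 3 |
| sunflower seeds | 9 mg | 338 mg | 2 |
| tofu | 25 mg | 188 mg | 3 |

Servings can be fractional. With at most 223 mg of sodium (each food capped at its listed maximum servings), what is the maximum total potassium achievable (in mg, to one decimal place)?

1724.2 mg

Potassium per mg sodium: sunflower seeds 37.56, tofu 7.52, kale 5.16, chicken breast 2.828, peanut butter 2.455.
Take 2 servings of sunflower seeds: uses 18 mg sodium, +676.0 mg potassium (running total 676.0 mg).
Take 3 servings of tofu: uses 75 mg sodium, +564.0 mg potassium (running total 1240.0 mg).
Take 1 serving of kale: uses 50 mg sodium, +258.0 mg potassium (running total 1498.0 mg).
Take 0.8602 servings of chicken breast: uses 80 mg sodium, +226.2 mg potassium (running total 1724.2 mg).
Filling greedily by potassium-per-mg sodium is optimal for one linear limit, giving 1724.2 mg.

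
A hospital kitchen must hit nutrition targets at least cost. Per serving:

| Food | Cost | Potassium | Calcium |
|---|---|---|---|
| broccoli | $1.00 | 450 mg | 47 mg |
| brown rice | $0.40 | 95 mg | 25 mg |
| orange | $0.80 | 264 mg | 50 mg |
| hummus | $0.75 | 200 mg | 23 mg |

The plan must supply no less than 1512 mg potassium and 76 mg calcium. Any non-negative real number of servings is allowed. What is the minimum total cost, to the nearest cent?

With two linear requirements the optimum uses one or two foods; enumerate the corners.
broccoli only: max(1512/450, 76/47) = 3.36 servings → $3.36.
brown rice only: max(1512/95, 76/25) = 15.92 servings → $6.37.
orange only: max(1512/264, 76/50) = 5.727 servings → $4.58.
hummus only: max(1512/200, 76/23) = 7.56 servings → $5.67.
broccoli + brown rice: the both-tight solution has a negative serving — not a feasible corner.
broccoli + orange with both targets exact would need a negative amount; discard.
broccoli + hummus: intersection lies outside the first quadrant.
brown rice + orange with both targets exact would need a negative amount; discard.
brown rice + hummus: the both-tight solution has a negative serving — not a feasible corner.
orange + hummus with both targets exact would need a negative amount; discard.
Cheapest feasible corner: $3.36.

$3.36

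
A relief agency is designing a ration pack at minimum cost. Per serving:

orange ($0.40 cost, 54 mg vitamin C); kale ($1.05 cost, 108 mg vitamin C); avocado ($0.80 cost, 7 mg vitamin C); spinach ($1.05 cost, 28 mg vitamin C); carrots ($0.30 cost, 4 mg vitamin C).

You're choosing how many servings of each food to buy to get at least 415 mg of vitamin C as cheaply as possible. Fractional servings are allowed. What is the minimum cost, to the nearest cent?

$3.07

Cost per mg of vitamin C: orange $0.0074, kale $0.0097, spinach $0.0375, carrots $0.0750, avocado $0.1143.
With no serving limits, use only orange: 415 mg / 54 mg = 7.685 servings × $0.40 = $3.07.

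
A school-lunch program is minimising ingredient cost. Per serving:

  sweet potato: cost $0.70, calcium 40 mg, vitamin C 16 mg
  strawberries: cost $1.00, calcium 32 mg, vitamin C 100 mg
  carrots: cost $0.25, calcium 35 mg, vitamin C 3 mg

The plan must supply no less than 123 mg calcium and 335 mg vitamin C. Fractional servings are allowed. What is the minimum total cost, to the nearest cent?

$3.45

This is a tiny linear program; its minimum lies at a vertex of the feasible set. List the vertices and price them.
sweet potato only: max(123/40, 335/16) = 20.94 servings → $14.66.
strawberries only: max(123/32, 335/100) = 3.844 servings → $3.84.
carrots only: max(123/35, 335/3) = 111.7 servings → $27.92.
sweet potato + strawberries with both tight: 0.453 servings and 3.278 servings → $3.59.
sweet potato + carrots: intersection lies outside the first quadrant.
strawberries + carrots with both tight: 3.336 servings and 0.4642 servings → $3.45.
Cheapest feasible corner: $3.45.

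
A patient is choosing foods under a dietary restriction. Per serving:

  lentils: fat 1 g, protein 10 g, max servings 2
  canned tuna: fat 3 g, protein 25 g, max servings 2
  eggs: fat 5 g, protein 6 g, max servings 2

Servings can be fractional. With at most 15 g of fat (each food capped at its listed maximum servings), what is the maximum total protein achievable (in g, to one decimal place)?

Protein per g fat: lentils 10, canned tuna 8.333, eggs 1.2.
Take 2 servings of lentils: uses 2 g fat, +20.0 g protein (running total 20.0 g).
Take 2 servings of canned tuna: uses 6 g fat, +50.0 g protein (running total 70.0 g).
Take 1.4 servings of eggs: uses 7 g fat, +8.4 g protein (running total 78.4 g).
Greedy by best ratio exhausts the fat allowance optimally: 78.4 g.

78.4 g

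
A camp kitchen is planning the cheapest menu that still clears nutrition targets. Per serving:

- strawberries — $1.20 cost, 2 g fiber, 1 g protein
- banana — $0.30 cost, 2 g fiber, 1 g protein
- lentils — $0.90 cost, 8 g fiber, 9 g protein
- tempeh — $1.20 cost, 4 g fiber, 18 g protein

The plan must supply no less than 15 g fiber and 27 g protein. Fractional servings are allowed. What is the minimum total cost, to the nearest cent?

$2.25

Minimising a linear cost over {fiber ≥ 15, protein ≥ 27, servings ≥ 0} — the optimum is at a vertex, using one or two foods.
strawberries only: max(15/2, 27/1) = 27 servings → $32.40.
banana only: max(15/2, 27/1) = 27 servings → $8.10.
lentils only: max(15/8, 27/9) = 3 servings → $2.70.
tempeh only: max(15/4, 27/18) = 3.75 servings → $4.50.
strawberries + banana (both tight): parallel constraints — no distinct corner.
strawberries + lentils with both targets exact would need a negative amount; discard.
strawberries + tempeh with both tight: 5.062 servings and 1.219 servings → $7.54.
banana + lentils: intersection lies outside the first quadrant.
banana + tempeh with both tight: 5.062 servings and 1.219 servings → $2.98.
lentils + tempeh with both tight: 1.5 servings and 0.75 servings → $2.25.
So the least-cost plan costs $2.25.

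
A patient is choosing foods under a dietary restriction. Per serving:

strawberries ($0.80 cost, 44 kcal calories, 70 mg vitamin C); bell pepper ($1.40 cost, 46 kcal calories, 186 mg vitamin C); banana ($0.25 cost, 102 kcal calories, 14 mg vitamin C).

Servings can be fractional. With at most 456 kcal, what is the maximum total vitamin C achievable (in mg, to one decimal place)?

1843.8 mg

Vitamin C per kcal: bell pepper 4.043, strawberries 1.591, banana 0.1373.
With no serving limits, spend the whole calories allowance on bell pepper: 456 kcal / 46 kcal × 186 mg = 1843.8 mg.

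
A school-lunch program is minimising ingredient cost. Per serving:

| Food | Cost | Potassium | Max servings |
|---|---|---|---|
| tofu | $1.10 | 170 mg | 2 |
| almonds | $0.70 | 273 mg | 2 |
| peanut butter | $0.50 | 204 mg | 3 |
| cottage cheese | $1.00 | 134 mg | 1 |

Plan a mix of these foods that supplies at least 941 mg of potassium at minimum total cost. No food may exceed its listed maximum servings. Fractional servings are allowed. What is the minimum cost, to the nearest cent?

Cost per mg of potassium: peanut butter $0.0025, almonds $0.0026, tofu $0.0065, cottage cheese $0.0075.
Take 3 servings of peanut butter: +612.0 mg potassium for $1.50 (total $1.50, still need 329.0 mg).
Take 1.205 servings of almonds: +329.0 mg potassium for $0.84 (total $2.34, still need 0.0 mg).
Filling from the cheapest source first is optimal under one linear minimum: $2.34.

$2.34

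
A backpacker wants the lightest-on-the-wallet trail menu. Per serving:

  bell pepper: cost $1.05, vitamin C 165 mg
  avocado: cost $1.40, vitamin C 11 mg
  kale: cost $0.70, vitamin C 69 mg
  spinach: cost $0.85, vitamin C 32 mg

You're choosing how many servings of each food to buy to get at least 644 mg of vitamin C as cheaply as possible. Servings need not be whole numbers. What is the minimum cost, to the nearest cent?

$4.10

Cost per mg of vitamin C: bell pepper $0.0064, kale $0.0101, spinach $0.0266, avocado $0.1273.
With no serving limits, use only bell pepper: 644 mg / 165 mg = 3.903 servings × $1.05 = $4.10.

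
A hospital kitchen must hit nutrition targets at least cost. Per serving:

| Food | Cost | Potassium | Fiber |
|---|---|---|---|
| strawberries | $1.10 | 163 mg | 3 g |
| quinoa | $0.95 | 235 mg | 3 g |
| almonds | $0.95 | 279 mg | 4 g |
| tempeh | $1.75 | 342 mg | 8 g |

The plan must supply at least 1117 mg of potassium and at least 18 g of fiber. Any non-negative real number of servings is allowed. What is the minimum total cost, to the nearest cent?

strawberries only: max(1117/163, 18/3) = 6.853 servings → $7.54.
quinoa only: max(1117/235, 18/3) = 6 servings → $5.70.
almonds only: max(1117/279, 18/4) = 4.5 servings → $4.28.
tempeh only: max(1117/342, 18/8) = 3.266 servings → $5.72.
strawberries + quinoa with both tight: 4.069 servings and 1.931 servings → $6.31.
strawberries + almonds with both tight: 2.995 servings and 2.254 servings → $5.44.
strawberries + tempeh: the both-tight solution has a negative serving — not a feasible corner.
quinoa + almonds: the both-tight solution has a negative serving — not a feasible corner.
quinoa + tempeh with both tight: 3.255 servings and 1.029 servings → $4.89.
almonds + tempeh with both tight: 3.218 servings and 0.6412 servings → $4.18.
So the least-cost plan costs $4.18.

$4.18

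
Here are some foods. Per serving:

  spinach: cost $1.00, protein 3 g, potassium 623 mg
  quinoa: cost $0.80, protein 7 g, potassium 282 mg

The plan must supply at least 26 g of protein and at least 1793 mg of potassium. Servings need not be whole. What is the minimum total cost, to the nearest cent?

$3.95

An LP optimum is at a vertex; with two nutrient constraints at most two foods are used. Check each candidate.
spinach only: max(26/3, 1793/623) = 8.667 servings → $8.67.
quinoa only: max(26/7, 1793/282) = 6.358 servings → $5.09.
spinach + quinoa with both tight: 1.485 servings and 3.078 servings → $3.95.
So the least-cost plan costs $3.95.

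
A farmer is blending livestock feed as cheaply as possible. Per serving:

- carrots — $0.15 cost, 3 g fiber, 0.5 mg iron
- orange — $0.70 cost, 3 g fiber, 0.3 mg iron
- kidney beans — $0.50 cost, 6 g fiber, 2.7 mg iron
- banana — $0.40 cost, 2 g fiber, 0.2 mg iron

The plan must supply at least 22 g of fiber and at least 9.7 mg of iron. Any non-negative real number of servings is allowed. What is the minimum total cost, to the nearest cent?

Compare the cost at each extreme point of the feasible region.
carrots only: max(22/3, 9.7/0.5) = 19.4 servings → $2.91.
orange only: max(22/3, 9.7/0.3) = 32.33 servings → $22.63.
kidney beans only: max(22/6, 9.7/2.7) = 3.667 servings → $1.83.
banana only: max(22/2, 9.7/0.2) = 48.5 servings → $19.40.
carrots + orange: intersection lies outside the first quadrant.
carrots + kidney beans with both tight: 0.2353 servings and 3.549 servings → $1.81.
carrots + banana with both targets exact would need a negative amount; discard.
orange + kidney beans with both tight: 0.1905 servings and 3.571 servings → $1.92.
orange + banana (both tight): parallel constraints — no distinct corner.
kidney beans + banana with both tight: 3.571 servings and 0.2857 servings → $1.90.
The minimum over all feasible corners is $1.81.

$1.81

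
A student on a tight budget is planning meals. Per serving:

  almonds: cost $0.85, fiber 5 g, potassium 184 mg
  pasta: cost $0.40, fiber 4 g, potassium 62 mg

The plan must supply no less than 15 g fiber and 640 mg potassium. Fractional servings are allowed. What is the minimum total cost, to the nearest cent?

$2.96

For a min-cost LP with two ≥-constraints, a basic feasible solution has at most two positive variables.
almonds only: max(15/5, 640/184) = 3.478 servings → $2.96.
pasta only: max(15/4, 640/62) = 10.32 servings → $4.13.
almonds + pasta: intersection lies outside the first quadrant.
So the least-cost plan costs $2.96.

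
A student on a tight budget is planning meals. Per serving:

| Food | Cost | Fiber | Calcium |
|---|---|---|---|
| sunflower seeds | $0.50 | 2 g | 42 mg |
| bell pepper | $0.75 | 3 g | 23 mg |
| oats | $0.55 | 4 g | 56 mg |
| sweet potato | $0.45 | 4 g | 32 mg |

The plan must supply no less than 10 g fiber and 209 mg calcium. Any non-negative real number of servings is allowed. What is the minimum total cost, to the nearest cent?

This is a tiny linear program; its minimum lies at a vertex of the feasible set. List the vertices and price them.
sunflower seeds only: max(10/2, 209/42) = 5 servings → $2.50.
bell pepper only: max(10/3, 209/23) = 9.087 servings → $6.82.
oats only: max(10/4, 209/56) = 3.732 servings → $2.05.
sweet potato only: max(10/4, 209/32) = 6.531 servings → $2.94.
sunflower seeds + bell pepper with both tight: 4.963 servings and 0.025 servings → $2.50.
sunflower seeds + oats with both tight: 4.929 servings and 0.03571 servings → $2.48.
sunflower seeds + sweet potato with both tight: 4.962 servings and 0.01923 servings → $2.49.
bell pepper + oats: intersection lies outside the first quadrant.
bell pepper + sweet potato: the both-tight solution has a negative serving — not a feasible corner.
oats + sweet potato: intersection lies outside the first quadrant.
So the least-cost plan costs $2.05.

$2.05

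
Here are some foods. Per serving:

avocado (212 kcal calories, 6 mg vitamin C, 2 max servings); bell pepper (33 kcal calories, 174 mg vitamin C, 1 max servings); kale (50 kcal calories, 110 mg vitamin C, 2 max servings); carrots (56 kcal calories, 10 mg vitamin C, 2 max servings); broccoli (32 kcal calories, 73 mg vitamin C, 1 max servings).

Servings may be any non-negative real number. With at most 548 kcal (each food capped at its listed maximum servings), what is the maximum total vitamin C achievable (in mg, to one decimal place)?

494.7 mg

Vitamin C per kcal: bell pepper 5.273, broccoli 2.281, kale 2.2, carrots 0.1786, avocado 0.0283.
Take 1 serving of bell pepper: uses 33 kcal, +174.0 mg vitamin C (running total 174.0 mg).
Take 1 serving of broccoli: uses 32 kcal, +73.0 mg vitamin C (running total 247.0 mg).
Take 2 servings of kale: uses 100 kcal, +220.0 mg vitamin C (running total 467.0 mg).
Take 2 servings of carrots: uses 112 kcal, +20.0 mg vitamin C (running total 487.0 mg).
Take 1.278 servings of avocado: uses 271 kcal, +7.7 mg vitamin C (running total 494.7 mg).
Greedy by best ratio exhausts the calories allowance optimally: 494.7 mg.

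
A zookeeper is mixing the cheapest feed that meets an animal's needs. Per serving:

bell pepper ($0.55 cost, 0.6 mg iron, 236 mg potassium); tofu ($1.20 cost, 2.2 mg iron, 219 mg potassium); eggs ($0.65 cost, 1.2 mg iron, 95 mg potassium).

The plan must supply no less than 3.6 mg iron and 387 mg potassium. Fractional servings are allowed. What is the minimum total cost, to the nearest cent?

$2.00

This is a tiny linear program; its minimum lies at a vertex of the feasible set. List the vertices and price them.
bell pepper only: max(3.6/0.6, 387/236) = 6 servings → $3.30.
tofu only: max(3.6/2.2, 387/219) = 1.767 servings → $2.12.
eggs only: max(3.6/1.2, 387/95) = 4.074 servings → $2.65.
bell pepper + tofu with both tight: 0.1625 servings and 1.592 servings → $2.00.
bell pepper + eggs with both tight: 0.5411 servings and 2.729 servings → $2.07.
tofu + eggs: intersection lies outside the first quadrant.
The minimum over all feasible corners is $2.00.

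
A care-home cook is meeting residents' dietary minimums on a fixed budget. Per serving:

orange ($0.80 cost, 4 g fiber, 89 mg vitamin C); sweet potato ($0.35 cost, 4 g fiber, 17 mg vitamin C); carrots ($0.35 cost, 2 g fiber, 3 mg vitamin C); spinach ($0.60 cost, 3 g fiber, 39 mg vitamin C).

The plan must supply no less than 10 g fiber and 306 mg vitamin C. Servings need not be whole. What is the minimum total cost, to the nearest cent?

$2.75

orange only: max(10/4, 306/89) = 3.438 servings → $2.75.
sweet potato only: max(10/4, 306/17) = 18 servings → $6.30.
carrots only: max(10/2, 306/3) = 102 servings → $35.70.
spinach only: max(10/3, 306/39) = 7.846 servings → $4.71.
orange + sweet potato with both targets exact would need a negative amount; discard.
orange + carrots with both targets exact would need a negative amount; discard.
orange + spinach: intersection lies outside the first quadrant.
sweet potato + carrots: the both-tight solution has a negative serving — not a feasible corner.
sweet potato + spinach: the both-tight solution has a negative serving — not a feasible corner.
carrots + spinach: intersection lies outside the first quadrant.
The minimum over all feasible corners is $2.75.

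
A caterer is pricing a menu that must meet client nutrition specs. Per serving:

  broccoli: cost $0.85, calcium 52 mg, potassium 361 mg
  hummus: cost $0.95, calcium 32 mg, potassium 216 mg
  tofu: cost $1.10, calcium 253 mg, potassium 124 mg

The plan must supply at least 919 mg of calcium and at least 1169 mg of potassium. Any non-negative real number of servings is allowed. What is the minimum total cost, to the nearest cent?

$5.33

For a min-cost LP with two ≥-constraints, a basic feasible solution has at most two positive variables.
broccoli only: max(919/52, 1169/361) = 17.67 servings → $15.02.
hummus only: max(919/32, 1169/216) = 28.72 servings → $27.28.
tofu only: max(919/253, 1169/124) = 9.427 servings → $10.37.
broccoli + hummus: the both-tight solution has a negative serving — not a feasible corner.
broccoli + tofu with both tight: 2.142 servings and 3.192 servings → $5.33.
hummus + tofu with both tight: 3.587 servings and 3.179 servings → $6.90.
The minimum over all feasible corners is $5.33.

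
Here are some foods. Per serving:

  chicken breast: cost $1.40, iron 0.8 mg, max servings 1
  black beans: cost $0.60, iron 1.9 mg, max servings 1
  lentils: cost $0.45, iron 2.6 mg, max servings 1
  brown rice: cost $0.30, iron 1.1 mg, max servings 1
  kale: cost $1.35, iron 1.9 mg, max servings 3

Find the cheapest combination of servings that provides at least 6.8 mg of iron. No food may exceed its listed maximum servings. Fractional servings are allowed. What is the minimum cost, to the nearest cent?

Cost per mg of iron: lentils $0.1731, brown rice $0.2727, black beans $0.3158, kale $0.7105, chicken breast $1.7500.
Take 1 serving of lentils: +2.6 mg iron for $0.45 (total $0.45, still need 4.2 mg).
Take 1 serving of brown rice: +1.1 mg iron for $0.30 (total $0.75, still need 3.1 mg).
Take 1 serving of black beans: +1.9 mg iron for $0.60 (total $1.35, still need 1.2 mg).
Take 0.6316 servings of kale: +1.2 mg iron for $0.85 (total $2.20, still need 0.0 mg).
Greedy by cheapest-per-mg is optimal for a single linear constraint, so the minimum cost is $2.20.

$2.20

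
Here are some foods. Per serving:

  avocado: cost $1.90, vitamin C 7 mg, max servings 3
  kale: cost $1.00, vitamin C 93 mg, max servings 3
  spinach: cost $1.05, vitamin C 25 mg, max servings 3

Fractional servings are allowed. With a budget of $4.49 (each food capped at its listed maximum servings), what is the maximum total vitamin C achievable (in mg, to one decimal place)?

Vitamin C per dollar: kale 93, spinach 23.81, avocado 3.684.
Take 3 servings of kale: spends $3.00, +279.0 mg vitamin C (running total 279.0 mg).
Take 1.419 servings of spinach: spends $1.49, +35.5 mg vitamin C (running total 314.5 mg).
Filling greedily by vitamin C-per-dollar is optimal for one linear limit, giving 314.5 mg.

314.5 mg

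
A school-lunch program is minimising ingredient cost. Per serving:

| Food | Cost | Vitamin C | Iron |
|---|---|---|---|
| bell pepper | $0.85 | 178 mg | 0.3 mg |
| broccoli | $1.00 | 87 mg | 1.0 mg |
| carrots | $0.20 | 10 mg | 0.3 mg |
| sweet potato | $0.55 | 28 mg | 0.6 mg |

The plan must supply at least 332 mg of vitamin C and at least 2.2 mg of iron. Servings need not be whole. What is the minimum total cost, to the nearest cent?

For a min-cost LP with two ≥-constraints, a basic feasible solution has at most two positive variables.
bell pepper only: max(332/178, 2.2/0.3) = 7.333 servings → $6.23.
broccoli only: max(332/87, 2.2/1.0) = 3.816 servings → $3.82.
carrots only: max(332/10, 2.2/0.3) = 33.2 servings → $6.64.
sweet potato only: max(332/28, 2.2/0.6) = 11.86 servings → $6.52.
bell pepper + broccoli with both tight: 0.9256 servings and 1.922 servings → $2.71.
bell pepper + carrots with both tight: 1.54 servings and 5.794 servings → $2.47.
bell pepper + sweet potato with both tight: 1.398 servings and 2.967 servings → $2.82.
broccoli + carrots: intersection lies outside the first quadrant.
broccoli + sweet potato: the both-tight solution has a negative serving — not a feasible corner.
carrots + sweet potato: intersection lies outside the first quadrant.
Cheapest feasible corner: $2.47.

$2.47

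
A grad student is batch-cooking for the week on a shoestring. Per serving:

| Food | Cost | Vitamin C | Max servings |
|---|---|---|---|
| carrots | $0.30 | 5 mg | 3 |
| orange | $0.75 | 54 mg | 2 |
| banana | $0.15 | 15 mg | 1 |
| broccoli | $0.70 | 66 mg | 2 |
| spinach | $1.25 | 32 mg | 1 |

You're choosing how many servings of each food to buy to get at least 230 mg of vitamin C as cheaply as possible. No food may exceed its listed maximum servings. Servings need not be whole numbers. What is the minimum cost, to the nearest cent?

Cost per mg of vitamin C: banana $0.0100, broccoli $0.0106, orange $0.0139, spinach $0.0391, carrots $0.0600.
Take 1 serving of banana: +15.0 mg vitamin C for $0.15 (total $0.15, still need 215.0 mg).
Take 2 servings of broccoli: +132.0 mg vitamin C for $1.40 (total $1.55, still need 83.0 mg).
Take 1.537 servings of orange: +83.0 mg vitamin C for $1.15 (total $2.70, still need 0.0 mg).
Greedy by cheapest-per-mg is optimal for a single linear constraint, so the minimum cost is $2.70.

$2.70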